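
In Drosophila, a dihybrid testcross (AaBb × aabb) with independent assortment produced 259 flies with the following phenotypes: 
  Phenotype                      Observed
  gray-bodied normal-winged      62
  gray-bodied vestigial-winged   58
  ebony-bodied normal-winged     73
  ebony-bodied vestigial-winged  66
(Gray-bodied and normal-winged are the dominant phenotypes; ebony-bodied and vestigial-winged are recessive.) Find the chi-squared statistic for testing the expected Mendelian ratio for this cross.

1.896

A dihybrid testcross with independent assortment gives a 1:1:1:1 ratio.
Expected counts for N = 259 under a 1:1:1:1 ratio (total parts = 4):
  gray-bodied normal-winged: 259 × 1/4 = 64.75
  gray-bodied vestigial-winged: 259 × 1/4 = 64.75
  ebony-bodied normal-winged: 259 × 1/4 = 64.75
  ebony-bodied vestigial-winged: 259 × 1/4 = 64.75
χ² = Σ (O − E)² / E
  gray-bodied normal-winged: (62 − 64.75)² / 64.75 = 0.1168
  gray-bodied vestigial-winged: (58 − 64.75)² / 64.75 = 0.7037
  ebony-bodied normal-winged: (73 − 64.75)² / 64.75 = 1.0512
  ebony-bodied vestigial-winged: (66 − 64.75)² / 64.75 = 0.0241
χ² = 0.1168 + 0.7037 + 1.0512 + 0.0241 = 1.8958 ≈ 1.896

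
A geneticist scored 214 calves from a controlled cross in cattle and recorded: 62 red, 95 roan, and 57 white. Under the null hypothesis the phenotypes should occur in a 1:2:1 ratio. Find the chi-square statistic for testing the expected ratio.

2.925

Expected counts for N = 214 under a 1:2:1 ratio (total parts = 4):
  red: 214 × 1/4 = 53.5
  roan: 214 × 2/4 = 107
  white: 214 × 1/4 = 53.5
χ² = Σ (O − E)² / E
  red: (62 − 53.5)² / 53.5 = 1.3505
  roan: (95 − 107)² / 107 = 1.3458
  white: (57 − 53.5)² / 53.5 = 0.2290
χ² = 1.3505 + 1.3458 + 0.2290 = 2.9253 ≈ 2.925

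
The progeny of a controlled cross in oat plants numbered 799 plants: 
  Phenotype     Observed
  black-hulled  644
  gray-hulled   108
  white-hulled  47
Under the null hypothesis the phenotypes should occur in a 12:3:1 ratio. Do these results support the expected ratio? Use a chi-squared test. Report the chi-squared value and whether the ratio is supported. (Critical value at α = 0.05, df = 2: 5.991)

15.184; not consistent

Expected counts for N = 799 under a 12:3:1 ratio (total parts = 16):
  black-hulled: 799 × 12/16 = 599.25
  gray-hulled: 799 × 3/16 = 149.8125
  white-hulled: 799 × 1/16 = 49.9375
χ² = Σ (O − E)² / E
  black-hulled: (644 − 599.25)² / 599.25 = 3.3418
  gray-hulled: (108 − 149.8125)² / 149.8125 = 11.6698
  white-hulled: (47 − 49.9375)² / 49.9375 = 0.1728
χ² = 3.3418 + 11.6698 + 0.1728 = 15.1844 ≈ 15.184
Degrees of freedom = 3 − 1 = 2; critical value at α = 0.05 is 5.991.
Since 15.184 > 5.991, we reject the null hypothesis — the data do not fit the 12:3:1 ratio.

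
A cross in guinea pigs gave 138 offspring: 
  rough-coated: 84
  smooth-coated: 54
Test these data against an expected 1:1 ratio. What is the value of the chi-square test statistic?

Expected counts for N = 138 under a 1:1 ratio (total parts = 2):
  rough-coated: 138 × 1/2 = 69
  smooth-coated: 138 × 1/2 = 69
χ² = Σ (O − E)² / E
  rough-coated: (84 − 69)² / 69 = 3.2609
  smooth-coated: (54 − 69)² / 69 = 3.2609
χ² = 3.2609 + 3.2609 = 6.5218 ≈ 6.522

6.522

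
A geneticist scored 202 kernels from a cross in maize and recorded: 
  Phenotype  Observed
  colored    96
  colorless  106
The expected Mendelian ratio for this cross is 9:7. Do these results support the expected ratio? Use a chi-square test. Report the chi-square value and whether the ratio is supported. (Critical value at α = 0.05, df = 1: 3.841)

6.249; not consistent

The 9:7 ratio has 16 parts, so with N = 202 the expected counts are:
  colored: 202 × 9/16 = 113.625
  colorless: 202 × 7/16 = 88.375
χ² = Σ (O − E)² / E
  colored: (96 − 113.625)² / 113.625 = 2.7339
  colorless: (106 − 88.375)² / 88.375 = 3.5150
χ² = 2.7339 + 3.5150 = 6.2489 ≈ 6.249
Degrees of freedom = 2 − 1 = 1; critical value at α = 0.05 is 3.841.
Since 6.249 > 3.841, we reject the null hypothesis — the data do not fit the 9:7 ratio.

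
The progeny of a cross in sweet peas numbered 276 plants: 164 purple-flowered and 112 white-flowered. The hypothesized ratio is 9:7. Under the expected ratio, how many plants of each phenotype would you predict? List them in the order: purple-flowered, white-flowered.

Under the 9:7 hypothesis (Σ ratio = 16, N = 276):
  purple-flowered: 276 × 9/16 = 155.25
  white-flowered: 276 × 7/16 = 120.75

155.25, 120.75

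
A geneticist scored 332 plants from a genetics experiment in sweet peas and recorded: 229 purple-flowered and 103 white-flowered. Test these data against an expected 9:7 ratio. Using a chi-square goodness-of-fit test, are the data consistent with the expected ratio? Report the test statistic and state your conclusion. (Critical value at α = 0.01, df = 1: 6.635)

The 9:7 ratio has 16 parts, so with N = 332 the expected counts are:
  purple-flowered: 332 × 9/16 = 186.75
  white-flowered: 332 × 7/16 = 145.25
χ² = Σ (O − E)² / E
  purple-flowered: (229 − 186.75)² / 186.75 = 9.5586
  white-flowered: (103 − 145.25)² / 145.25 = 12.2896
χ² = 9.5586 + 12.2896 = 21.8482 ≈ 21.848
Degrees of freedom = 2 − 1 = 1; critical value at α = 0.01 is 6.635.
Since 21.848 > 6.635, we reject the null hypothesis — the data do not fit the 9:7 ratio.

21.848; not consistent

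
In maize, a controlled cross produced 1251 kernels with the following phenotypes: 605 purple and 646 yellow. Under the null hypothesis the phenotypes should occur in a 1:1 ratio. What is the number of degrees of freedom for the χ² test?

A goodness-of-fit test with 2 phenotype classes has df = 2 − 1 = 1.

1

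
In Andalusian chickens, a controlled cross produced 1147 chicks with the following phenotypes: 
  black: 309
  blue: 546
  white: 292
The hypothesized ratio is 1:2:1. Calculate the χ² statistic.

Total ratio parts = 4. Expected numbers out of 1147:
  black: 1147 × 1/4 = 286.75
  blue: 1147 × 2/4 = 573.5
  white: 1147 × 1/4 = 286.75
χ² = Σ (O − E)² / E
  black: (309 − 286.75)² / 286.75 = 1.7265
  blue: (546 − 573.5)² / 573.5 = 1.3187
  white: (292 − 286.75)² / 286.75 = 0.0961
χ² = 1.7265 + 1.3187 + 0.0961 = 3.1413 ≈ 3.141

3.141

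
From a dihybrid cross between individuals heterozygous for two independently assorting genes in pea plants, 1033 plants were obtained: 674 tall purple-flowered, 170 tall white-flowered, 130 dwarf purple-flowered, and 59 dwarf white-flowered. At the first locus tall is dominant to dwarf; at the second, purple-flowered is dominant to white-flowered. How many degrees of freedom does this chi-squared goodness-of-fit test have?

3

A dihybrid F₂ with independent assortment and complete dominance at both loci gives a 9:3:3:1 phenotypic ratio.
A goodness-of-fit test with 4 phenotype classes has df = 4 − 1 = 3.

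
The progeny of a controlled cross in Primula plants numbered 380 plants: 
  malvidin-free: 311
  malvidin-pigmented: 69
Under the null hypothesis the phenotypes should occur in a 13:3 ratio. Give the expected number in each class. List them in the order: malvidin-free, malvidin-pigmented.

Total ratio parts = 16. Expected numbers out of 380:
  malvidin-free: 380 × 13/16 = 308.75
  malvidin-pigmented: 380 × 3/16 = 71.25

308.75, 71.25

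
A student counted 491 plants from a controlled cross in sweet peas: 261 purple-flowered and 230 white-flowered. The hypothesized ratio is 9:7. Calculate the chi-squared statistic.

The 9:7 ratio has 16 parts, so with N = 491 the expected counts are:
  purple-flowered: 491 × 9/16 = 276.1875
  white-flowered: 491 × 7/16 = 214.8125
χ² = Σ (O − E)² / E
  purple-flowered: (261 − 276.1875)² / 276.1875 = 0.8352
  white-flowered: (230 − 214.8125)² / 214.8125 = 1.0738
χ² = 0.8352 + 1.0738 = 1.909

1.909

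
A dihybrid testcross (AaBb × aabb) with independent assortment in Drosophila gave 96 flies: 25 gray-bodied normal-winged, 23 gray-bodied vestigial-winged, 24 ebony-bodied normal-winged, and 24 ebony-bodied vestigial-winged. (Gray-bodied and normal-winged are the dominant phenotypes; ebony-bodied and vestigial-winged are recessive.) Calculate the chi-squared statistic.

A dihybrid testcross with independent assortment gives a 1:1:1:1 ratio.
The 1:1:1:1 ratio has 4 parts, so with N = 96 the expected counts are:
  gray-bodied normal-winged: 96 × 1/4 = 24
  gray-bodied vestigial-winged: 96 × 1/4 = 24
  ebony-bodied normal-winged: 96 × 1/4 = 24
  ebony-bodied vestigial-winged: 96 × 1/4 = 24
χ² = Σ (O − E)² / E
  gray-bodied normal-winged: (25 − 24)² / 24 = 0.0417
  gray-bodied vestigial-winged: (23 − 24)² / 24 = 0.0417
  ebony-bodied normal-winged: (24 − 24)² / 24 = 0.0000
  ebony-bodied vestigial-winged: (24 − 24)² / 24 = 0.0000
χ² = 0.0417 + 0.0417 + 0.0000 + 0.0000 = 0.0834 ≈ 0.083

0.083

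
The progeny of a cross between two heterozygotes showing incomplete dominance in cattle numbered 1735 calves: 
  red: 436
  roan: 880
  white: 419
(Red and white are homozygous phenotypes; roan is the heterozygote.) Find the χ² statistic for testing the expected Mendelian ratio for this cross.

0.693

With incomplete dominance, a heterozygote × heterozygote cross gives a 1:2:1 phenotypic ratio.
The 1:2:1 ratio has 4 parts, so with N = 1735 the expected counts are:
  red: 1735 × 1/4 = 433.75
  roan: 1735 × 2/4 = 867.5
  white: 1735 × 1/4 = 433.75
χ² = Σ (O − E)² / E
  red: (436 − 433.75)² / 433.75 = 0.0117
  roan: (880 − 867.5)² / 867.5 = 0.1801
  white: (419 − 433.75)² / 433.75 = 0.5016
χ² = 0.0117 + 0.1801 + 0.5016 = 0.6934 ≈ 0.693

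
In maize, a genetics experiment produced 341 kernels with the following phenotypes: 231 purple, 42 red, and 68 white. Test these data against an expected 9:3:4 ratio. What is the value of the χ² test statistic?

The 9:3:4 ratio has 16 parts, so with N = 341 the expected counts are:
  purple: 341 × 9/16 = 191.8125
  red: 341 × 3/16 = 63.9375
  white: 341 × 4/16 = 85.25
χ² = Σ (O − E)² / E
  purple: (231 − 191.8125)² / 191.8125 = 8.0060
  red: (42 − 63.9375)² / 63.9375 = 7.5269
  white: (68 − 85.25)² / 85.25 = 3.4905
χ² = 8.0060 + 7.5269 + 3.4905 = 19.0234 ≈ 19.023

19.023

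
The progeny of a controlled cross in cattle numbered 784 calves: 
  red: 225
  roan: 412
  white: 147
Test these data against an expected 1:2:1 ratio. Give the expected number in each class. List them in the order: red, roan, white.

196, 392, 196

The 1:2:1 ratio has 4 parts, so with N = 784 the expected counts are:
  red: 784 × 1/4 = 196
  roan: 784 × 2/4 = 392
  white: 784 × 1/4 = 196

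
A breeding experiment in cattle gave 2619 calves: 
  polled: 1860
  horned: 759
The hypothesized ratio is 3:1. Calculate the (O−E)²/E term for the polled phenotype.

Under the 3:1 hypothesis (Σ ratio = 4, N = 2619):
  polled: 2619 × 3/4 = 1964.25
  horned: 2619 × 1/4 = 654.75
Contribution of polled: (1860 − 1964.25)² / 1964.25 = 5.5329

5.533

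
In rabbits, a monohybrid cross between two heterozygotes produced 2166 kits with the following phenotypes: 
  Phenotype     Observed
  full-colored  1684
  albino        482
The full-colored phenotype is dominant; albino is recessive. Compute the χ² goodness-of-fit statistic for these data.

8.717

For a monohybrid cross between heterozygotes with complete dominance, the expected phenotypic ratio is 3:1.
Under the 3:1 hypothesis (Σ ratio = 4, N = 2166):
  full-colored: 2166 × 3/4 = 1624.5
  albino: 2166 × 1/4 = 541.5
χ² = Σ (O − E)² / E
  full-colored: (1684 − 1624.5)² / 1624.5 = 2.1793
  albino: (482 − 541.5)² / 541.5 = 6.5379
χ² = 2.1793 + 6.5379 = 8.7172 ≈ 8.717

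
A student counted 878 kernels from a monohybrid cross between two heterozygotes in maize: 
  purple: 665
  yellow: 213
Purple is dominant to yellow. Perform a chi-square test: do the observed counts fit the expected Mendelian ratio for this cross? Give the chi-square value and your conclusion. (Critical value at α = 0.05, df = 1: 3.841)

0.257; consistent

For a monohybrid cross between heterozygotes with complete dominance, the expected phenotypic ratio is 3:1.
Total ratio parts = 4. Expected numbers out of 878:
  purple: 878 × 3/4 = 658.5
  yellow: 878 × 1/4 = 219.5
χ² = Σ (O − E)² / E
  purple: (665 − 658.5)² / 658.5 = 0.0642
  yellow: (213 − 219.5)² / 219.5 = 0.1925
χ² = 0.0642 + 0.1925 = 0.2567 ≈ 0.257
Degrees of freedom = 2 − 1 = 1; critical value at α = 0.05 is 3.841.
Since 0.257 < 3.841, we fail to reject the null hypothesis — the data are consistent with the 3:1 ratio.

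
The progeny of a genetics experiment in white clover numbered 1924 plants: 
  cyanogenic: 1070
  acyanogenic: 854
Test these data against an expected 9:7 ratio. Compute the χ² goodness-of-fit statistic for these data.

The 9:7 ratio has 16 parts, so with N = 1924 the expected counts are:
  cyanogenic: 1924 × 9/16 = 1082.25
  acyanogenic: 1924 × 7/16 = 841.75
χ² = Σ (O − E)² / E
  cyanogenic: (1070 − 1082.25)² / 1082.25 = 0.1387
  acyanogenic: (854 − 841.75)² / 841.75 = 0.1783
χ² = 0.1387 + 0.1783 = 0.317

0.317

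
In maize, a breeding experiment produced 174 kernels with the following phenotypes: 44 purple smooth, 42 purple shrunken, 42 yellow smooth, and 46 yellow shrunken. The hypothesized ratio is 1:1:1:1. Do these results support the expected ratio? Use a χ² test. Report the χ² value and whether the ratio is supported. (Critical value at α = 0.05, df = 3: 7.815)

The 1:1:1:1 ratio has 4 parts, so with N = 174 the expected counts are:
  purple smooth: 174 × 1/4 = 43.5
  purple shrunken: 174 × 1/4 = 43.5
  yellow smooth: 174 × 1/4 = 43.5
  yellow shrunken: 174 × 1/4 = 43.5
χ² = Σ (O − E)² / E
  purple smooth: (44 − 43.5)² / 43.5 = 0.0057
  purple shrunken: (42 − 43.5)² / 43.5 = 0.0517
  yellow smooth: (42 − 43.5)² / 43.5 = 0.0517
  yellow shrunken: (46 − 43.5)² / 43.5 = 0.1437
χ² = 0.0057 + 0.0517 + 0.0517 + 0.1437 = 0.2528 ≈ 0.253
Degrees of freedom = 4 − 1 = 3; critical value at α = 0.05 is 7.815.
Since 0.253 < 7.815, we fail to reject the null hypothesis — the data are consistent with the 1:1:1:1 ratio.

0.253; consistent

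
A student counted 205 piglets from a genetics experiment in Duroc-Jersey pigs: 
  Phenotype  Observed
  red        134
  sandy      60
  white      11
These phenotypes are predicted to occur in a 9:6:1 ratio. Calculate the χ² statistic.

Under the 9:6:1 hypothesis (Σ ratio = 16, N = 205):
  red: 205 × 9/16 = 115.3125
  sandy: 205 × 6/16 = 76.875
  white: 205 × 1/16 = 12.8125
χ² = Σ (O − E)² / E
  red: (134 − 115.3125)² / 115.3125 = 3.0285
  sandy: (60 − 76.875)² / 76.875 = 3.7043
  white: (11 − 12.8125)² / 12.8125 = 0.2564
χ² = 3.0285 + 3.7043 + 0.2564 = 6.9892 ≈ 6.989

6.989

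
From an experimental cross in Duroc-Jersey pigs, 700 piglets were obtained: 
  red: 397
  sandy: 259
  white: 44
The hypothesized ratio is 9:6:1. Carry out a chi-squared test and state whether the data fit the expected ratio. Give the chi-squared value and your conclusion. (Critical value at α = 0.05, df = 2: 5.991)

0.075; consistent

The 9:6:1 ratio has 16 parts, so with N = 700 the expected counts are:
  red: 700 × 9/16 = 393.75
  sandy: 700 × 6/16 = 262.5
  white: 700 × 1/16 = 43.75
χ² = Σ (O − E)² / E
  red: (397 − 393.75)² / 393.75 = 0.0268
  sandy: (259 − 262.5)² / 262.5 = 0.0467
  white: (44 − 43.75)² / 43.75 = 0.0014
χ² = 0.0268 + 0.0467 + 0.0014 = 0.0749 ≈ 0.075
Degrees of freedom = 3 − 1 = 2; critical value at α = 0.05 is 5.991.
Since 0.075 < 5.991, we fail to reject the null hypothesis — the data are consistent with the 9:6:1 ratio.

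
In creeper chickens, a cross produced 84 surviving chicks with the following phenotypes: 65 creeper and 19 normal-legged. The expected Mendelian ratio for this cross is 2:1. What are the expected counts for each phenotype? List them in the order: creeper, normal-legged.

56, 28

The 2:1 ratio has 3 parts, so with N = 84 the expected counts are:
  creeper: 84 × 2/3 = 56
  normal-legged: 84 × 1/3 = 28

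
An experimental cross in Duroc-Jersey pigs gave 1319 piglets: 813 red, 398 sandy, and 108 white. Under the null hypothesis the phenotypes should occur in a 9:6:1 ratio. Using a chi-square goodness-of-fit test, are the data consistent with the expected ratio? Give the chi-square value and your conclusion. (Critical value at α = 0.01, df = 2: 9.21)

Total ratio parts = 16. Expected numbers out of 1319:
  red: 1319 × 9/16 = 741.9375
  sandy: 1319 × 6/16 = 494.625
  white: 1319 × 1/16 = 82.4375
χ² = Σ (O − E)² / E
  red: (813 − 741.9375)² / 741.9375 = 6.8063
  sandy: (398 − 494.625)² / 494.625 = 18.8757
  white: (108 − 82.4375)² / 82.4375 = 7.9265
χ² = 6.8063 + 18.8757 + 7.9265 = 33.6085 ≈ 33.609
Degrees of freedom = 3 − 1 = 2; critical value at α = 0.01 is 9.21.
Since 33.609 > 9.21, we reject the null hypothesis — the data do not fit the 9:6:1 ratio.

33.609; not consistent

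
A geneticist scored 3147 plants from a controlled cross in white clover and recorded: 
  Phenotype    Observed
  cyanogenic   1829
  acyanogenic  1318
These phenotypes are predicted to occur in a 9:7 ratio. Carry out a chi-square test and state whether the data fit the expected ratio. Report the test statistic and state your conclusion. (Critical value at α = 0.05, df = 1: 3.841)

4.466; not consistent

Total ratio parts = 16. Expected numbers out of 3147:
  cyanogenic: 3147 × 9/16 = 1770.1875
  acyanogenic: 3147 × 7/16 = 1376.8125
χ² = Σ (O − E)² / E
  cyanogenic: (1829 − 1770.1875)² / 1770.1875 = 1.9540
  acyanogenic: (1318 − 1376.8125)² / 1376.8125 = 2.5123
χ² = 1.9540 + 2.5123 = 4.4663 ≈ 4.466
Degrees of freedom = 2 − 1 = 1; critical value at α = 0.05 is 3.841.
Since 4.466 > 3.841, we reject the null hypothesis — the data do not fit the 9:7 ratio.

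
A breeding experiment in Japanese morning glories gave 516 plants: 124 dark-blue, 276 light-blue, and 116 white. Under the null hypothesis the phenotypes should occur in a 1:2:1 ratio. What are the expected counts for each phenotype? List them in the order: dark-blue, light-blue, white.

Total ratio parts = 4. Expected numbers out of 516:
  dark-blue: 516 × 1/4 = 129
  light-blue: 516 × 2/4 = 258
  white: 516 × 1/4 = 129

129, 258, 129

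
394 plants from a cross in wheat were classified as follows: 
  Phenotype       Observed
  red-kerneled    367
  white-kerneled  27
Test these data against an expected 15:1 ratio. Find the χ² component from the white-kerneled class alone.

Expected counts for N = 394 under a 15:1 ratio (total parts = 16):
  red-kerneled: 394 × 15/16 = 369.375
  white-kerneled: 394 × 1/16 = 24.625
Contribution of white-kerneled: (27 − 24.625)² / 24.625 = 0.2291

0.229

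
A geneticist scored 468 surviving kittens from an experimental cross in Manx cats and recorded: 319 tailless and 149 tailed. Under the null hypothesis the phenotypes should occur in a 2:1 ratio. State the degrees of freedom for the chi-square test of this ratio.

1

A goodness-of-fit test with 2 phenotype classes has df = 2 − 1 = 1.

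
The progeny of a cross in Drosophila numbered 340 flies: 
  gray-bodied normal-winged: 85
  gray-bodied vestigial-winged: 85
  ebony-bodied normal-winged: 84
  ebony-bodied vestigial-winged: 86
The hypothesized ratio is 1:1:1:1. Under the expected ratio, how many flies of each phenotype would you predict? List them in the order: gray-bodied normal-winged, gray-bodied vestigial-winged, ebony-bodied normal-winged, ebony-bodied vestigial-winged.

85, 85, 85, 85

Total ratio parts = 4. Expected numbers out of 340:
  gray-bodied normal-winged: 340 × 1/4 = 85
  gray-bodied vestigial-winged: 340 × 1/4 = 85
  ebony-bodied normal-winged: 340 × 1/4 = 85
  ebony-bodied vestigial-winged: 340 × 1/4 = 85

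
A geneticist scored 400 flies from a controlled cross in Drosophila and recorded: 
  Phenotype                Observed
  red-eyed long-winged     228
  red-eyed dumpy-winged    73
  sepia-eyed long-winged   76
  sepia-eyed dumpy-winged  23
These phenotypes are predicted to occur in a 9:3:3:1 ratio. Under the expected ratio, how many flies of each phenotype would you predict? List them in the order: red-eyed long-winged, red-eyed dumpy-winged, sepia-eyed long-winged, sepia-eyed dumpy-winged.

Under the 9:3:3:1 hypothesis (Σ ratio = 16, N = 400):
  red-eyed long-winged: 400 × 9/16 = 225
  red-eyed dumpy-winged: 400 × 3/16 = 75
  sepia-eyed long-winged: 400 × 3/16 = 75
  sepia-eyed dumpy-winged: 400 × 1/16 = 25

225, 75, 75, 25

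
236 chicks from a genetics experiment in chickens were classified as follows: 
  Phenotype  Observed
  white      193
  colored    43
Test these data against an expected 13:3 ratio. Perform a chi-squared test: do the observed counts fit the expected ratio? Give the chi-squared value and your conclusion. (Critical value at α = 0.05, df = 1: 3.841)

Total ratio parts = 16. Expected numbers out of 236:
  white: 236 × 13/16 = 191.75
  colored: 236 × 3/16 = 44.25
χ² = Σ (O − E)² / E
  white: (193 − 191.75)² / 191.75 = 0.0081
  colored: (43 − 44.25)² / 44.25 = 0.0353
χ² = 0.0081 + 0.0353 = 0.0434 ≈ 0.043
Degrees of freedom = 2 − 1 = 1; critical value at α = 0.05 is 3.841.
Since 0.043 < 3.841, we fail to reject the null hypothesis — the data are consistent with the 13:3 ratio.

0.043; consistent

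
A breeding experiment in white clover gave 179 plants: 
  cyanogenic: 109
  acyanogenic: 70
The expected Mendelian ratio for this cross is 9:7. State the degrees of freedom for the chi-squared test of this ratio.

A goodness-of-fit test with 2 phenotype classes has df = 2 − 1 = 1.

1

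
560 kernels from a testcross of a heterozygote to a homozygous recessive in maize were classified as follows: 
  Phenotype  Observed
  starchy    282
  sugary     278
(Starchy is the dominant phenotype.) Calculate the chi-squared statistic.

0.029

A testcross of a heterozygote (Aa × aa) gives a 1:1 phenotypic ratio.
The 1:1 ratio has 2 parts, so with N = 560 the expected counts are:
  starchy: 560 × 1/2 = 280
  sugary: 560 × 1/2 = 280
χ² = Σ (O − E)² / E
  starchy: (282 − 280)² / 280 = 0.0143
  sugary: (278 − 280)² / 280 = 0.0143
χ² = 0.0143 + 0.0143 = 0.0286 ≈ 0.029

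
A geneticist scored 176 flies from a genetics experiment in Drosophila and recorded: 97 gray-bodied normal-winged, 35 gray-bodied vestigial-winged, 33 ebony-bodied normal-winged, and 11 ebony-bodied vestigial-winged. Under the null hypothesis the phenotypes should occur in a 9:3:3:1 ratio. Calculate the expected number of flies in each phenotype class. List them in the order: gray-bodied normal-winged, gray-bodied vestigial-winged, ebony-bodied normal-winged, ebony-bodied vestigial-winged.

Under the 9:3:3:1 hypothesis (Σ ratio = 16, N = 176):
  gray-bodied normal-winged: 176 × 9/16 = 99
  gray-bodied vestigial-winged: 176 × 3/16 = 33
  ebony-bodied normal-winged: 176 × 3/16 = 33
  ebony-bodied vestigial-winged: 176 × 1/16 = 11

99, 33, 33, 11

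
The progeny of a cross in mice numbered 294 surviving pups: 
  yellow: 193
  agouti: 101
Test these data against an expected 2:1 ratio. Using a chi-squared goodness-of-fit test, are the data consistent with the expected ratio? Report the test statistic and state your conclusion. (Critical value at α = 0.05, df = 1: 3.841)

0.138; consistent

Total ratio parts = 3. Expected numbers out of 294:
  yellow: 294 × 2/3 = 196
  agouti: 294 × 1/3 = 98
χ² = Σ (O − E)² / E
  yellow: (193 − 196)² / 196 = 0.0459
  agouti: (101 − 98)² / 98 = 0.0918
χ² = 0.0459 + 0.0918 = 0.1377 ≈ 0.138
Degrees of freedom = 2 − 1 = 1; critical value at α = 0.05 is 3.841.
Since 0.138 < 3.841, we fail to reject the null hypothesis — the data are consistent with the 2:1 ratio.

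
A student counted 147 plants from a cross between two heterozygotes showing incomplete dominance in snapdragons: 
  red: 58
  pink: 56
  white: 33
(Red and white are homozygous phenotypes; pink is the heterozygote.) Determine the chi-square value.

16.837

With incomplete dominance, a heterozygote × heterozygote cross gives a 1:2:1 phenotypic ratio.
Total ratio parts = 4. Expected numbers out of 147:
  red: 147 × 1/4 = 36.75
  pink: 147 × 2/4 = 73.5
  white: 147 × 1/4 = 36.75
χ² = Σ (O − E)² / E
  red: (58 − 36.75)² / 36.75 = 12.2874
  pink: (56 − 73.5)² / 73.5 = 4.1667
  white: (33 − 36.75)² / 36.75 = 0.3827
χ² = 12.2874 + 4.1667 + 0.3827 = 16.8368 ≈ 16.837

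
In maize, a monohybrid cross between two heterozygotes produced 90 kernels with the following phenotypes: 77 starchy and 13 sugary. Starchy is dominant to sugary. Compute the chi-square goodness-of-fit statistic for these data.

5.348

For a monohybrid cross between heterozygotes with complete dominance, the expected phenotypic ratio is 3:1.
Under the 3:1 hypothesis (Σ ratio = 4, N = 90):
  starchy: 90 × 3/4 = 67.5
  sugary: 90 × 1/4 = 22.5
χ² = Σ (O − E)² / E
  starchy: (77 − 67.5)² / 67.5 = 1.3370
  sugary: (13 − 22.5)² / 22.5 = 4.0111
χ² = 1.3370 + 4.0111 = 5.3481 ≈ 5.348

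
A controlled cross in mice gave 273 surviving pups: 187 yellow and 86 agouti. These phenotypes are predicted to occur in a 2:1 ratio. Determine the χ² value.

0.412

Under the 2:1 hypothesis (Σ ratio = 3, N = 273):
  yellow: 273 × 2/3 = 182
  agouti: 273 × 1/3 = 91
χ² = Σ (O − E)² / E
  yellow: (187 − 182)² / 182 = 0.1374
  agouti: (86 − 91)² / 91 = 0.2747
χ² = 0.1374 + 0.2747 = 0.4121 ≈ 0.412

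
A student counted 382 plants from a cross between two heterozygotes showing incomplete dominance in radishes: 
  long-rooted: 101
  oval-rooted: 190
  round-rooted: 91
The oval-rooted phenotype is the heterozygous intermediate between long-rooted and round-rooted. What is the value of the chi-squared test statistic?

0.534

With incomplete dominance, a heterozygote × heterozygote cross gives a 1:2:1 phenotypic ratio.
Total ratio parts = 4. Expected numbers out of 382:
  long-rooted: 382 × 1/4 = 95.5
  oval-rooted: 382 × 2/4 = 191
  round-rooted: 382 × 1/4 = 95.5
χ² = Σ (O − E)² / E
  long-rooted: (101 − 95.5)² / 95.5 = 0.3168
  oval-rooted: (190 − 191)² / 191 = 0.0052
  round-rooted: (91 − 95.5)² / 95.5 = 0.2120
χ² = 0.3168 + 0.0052 + 0.2120 = 0.534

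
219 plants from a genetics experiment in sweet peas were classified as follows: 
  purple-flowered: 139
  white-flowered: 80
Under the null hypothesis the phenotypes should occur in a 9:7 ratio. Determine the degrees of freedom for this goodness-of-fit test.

A goodness-of-fit test with 2 phenotype classes has df = 2 − 1 = 1.

1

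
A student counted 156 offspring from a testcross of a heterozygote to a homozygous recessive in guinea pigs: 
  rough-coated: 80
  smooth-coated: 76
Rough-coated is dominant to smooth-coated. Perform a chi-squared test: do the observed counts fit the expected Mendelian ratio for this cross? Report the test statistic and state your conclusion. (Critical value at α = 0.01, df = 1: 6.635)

0.103; consistent

A testcross of a heterozygote (Aa × aa) gives a 1:1 phenotypic ratio.
Under the 1:1 hypothesis (Σ ratio = 2, N = 156):
  rough-coated: 156 × 1/2 = 78
  smooth-coated: 156 × 1/2 = 78
χ² = Σ (O − E)² / E
  rough-coated: (80 − 78)² / 78 = 0.0513
  smooth-coated: (76 − 78)² / 78 = 0.0513
χ² = 0.0513 + 0.0513 = 0.1026 ≈ 0.103
Degrees of freedom = 2 − 1 = 1; critical value at α = 0.01 is 6.635.
Since 0.103 < 6.635, we fail to reject the null hypothesis — the data are consistent with the 1:1 ratio.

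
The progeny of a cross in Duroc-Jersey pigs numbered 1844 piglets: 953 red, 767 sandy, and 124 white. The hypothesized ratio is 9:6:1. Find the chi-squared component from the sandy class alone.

8.243

Total ratio parts = 16. Expected numbers out of 1844:
  red: 1844 × 9/16 = 1037.25
  sandy: 1844 × 6/16 = 691.5
  white: 1844 × 1/16 = 115.25
Contribution of sandy: (767 − 691.5)² / 691.5 = 8.2433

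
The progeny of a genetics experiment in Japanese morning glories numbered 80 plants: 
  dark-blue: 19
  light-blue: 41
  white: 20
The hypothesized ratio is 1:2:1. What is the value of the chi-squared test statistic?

Under the 1:2:1 hypothesis (Σ ratio = 4, N = 80):
  dark-blue: 80 × 1/4 = 20
  light-blue: 80 × 2/4 = 40
  white: 80 × 1/4 = 20
χ² = Σ (O − E)² / E
  dark-blue: (19 − 20)² / 20 = 0.0500
  light-blue: (41 − 40)² / 40 = 0.0250
  white: (20 − 20)² / 20 = 0.0000
χ² = 0.0500 + 0.0250 + 0.0000 = 0.075

0.075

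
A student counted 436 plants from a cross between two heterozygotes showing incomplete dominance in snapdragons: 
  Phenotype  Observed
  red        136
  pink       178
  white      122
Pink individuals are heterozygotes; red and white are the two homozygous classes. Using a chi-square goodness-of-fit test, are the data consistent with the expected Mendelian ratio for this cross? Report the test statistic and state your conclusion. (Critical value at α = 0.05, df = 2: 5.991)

15.578; not consistent

With incomplete dominance, a heterozygote × heterozygote cross gives a 1:2:1 phenotypic ratio.
Total ratio parts = 4. Expected numbers out of 436:
  red: 436 × 1/4 = 109
  pink: 436 × 2/4 = 218
  white: 436 × 1/4 = 109
χ² = Σ (O − E)² / E
  red: (136 − 109)² / 109 = 6.6881
  pink: (178 − 218)² / 218 = 7.3394
  white: (122 − 109)² / 109 = 1.5505
χ² = 6.6881 + 7.3394 + 1.5505 = 15.578
Degrees of freedom = 3 − 1 = 2; critical value at α = 0.05 is 5.991.
Since 15.578 > 5.991, we reject the null hypothesis — the data do not fit the 1:2:1 ratio.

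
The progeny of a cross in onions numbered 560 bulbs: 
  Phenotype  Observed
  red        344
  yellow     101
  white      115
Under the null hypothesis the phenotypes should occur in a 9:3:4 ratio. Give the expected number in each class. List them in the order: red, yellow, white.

315, 105, 140

The 9:3:4 ratio has 16 parts, so with N = 560 the expected counts are:
  red: 560 × 9/16 = 315
  yellow: 560 × 3/16 = 105
  white: 560 × 4/16 = 140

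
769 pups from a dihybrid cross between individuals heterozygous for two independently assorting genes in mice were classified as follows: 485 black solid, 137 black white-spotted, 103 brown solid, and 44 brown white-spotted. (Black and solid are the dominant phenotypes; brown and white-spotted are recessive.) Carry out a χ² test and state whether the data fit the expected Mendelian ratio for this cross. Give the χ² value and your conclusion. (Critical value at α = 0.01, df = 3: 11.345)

A dihybrid F₂ with independent assortment and complete dominance at both loci gives a 9:3:3:1 phenotypic ratio.
Total ratio parts = 16. Expected numbers out of 769:
  black solid: 769 × 9/16 = 432.5625
  black white-spotted: 769 × 3/16 = 144.1875
  brown solid: 769 × 3/16 = 144.1875
  brown white-spotted: 769 × 1/16 = 48.0625
χ² = Σ (O − E)² / E
  black solid: (485 − 432.5625)² / 432.5625 = 6.3567
  black white-spotted: (137 − 144.1875)² / 144.1875 = 0.3583
  brown solid: (103 − 144.1875)² / 144.1875 = 11.7653
  brown white-spotted: (44 − 48.0625)² / 48.0625 = 0.3434
χ² = 6.3567 + 0.3583 + 11.7653 + 0.3434 = 18.8237 ≈ 18.824
Degrees of freedom = 4 − 1 = 3; critical value at α = 0.01 is 11.345.
Since 18.824 > 11.345, we reject the null hypothesis — the data do not fit the 9:3:3:1 ratio.

18.824; not consistent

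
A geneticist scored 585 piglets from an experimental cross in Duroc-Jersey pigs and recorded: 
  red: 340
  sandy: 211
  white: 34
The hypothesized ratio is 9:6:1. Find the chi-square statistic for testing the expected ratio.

Total ratio parts = 16. Expected numbers out of 585:
  red: 585 × 9/16 = 329.0625
  sandy: 585 × 6/16 = 219.375
  white: 585 × 1/16 = 36.5625
χ² = Σ (O − E)² / E
  red: (340 − 329.0625)² / 329.0625 = 0.3635
  sandy: (211 − 219.375)² / 219.375 = 0.3197
  white: (34 − 36.5625)² / 36.5625 = 0.1796
χ² = 0.3635 + 0.3197 + 0.1796 = 0.8628 ≈ 0.863

0.863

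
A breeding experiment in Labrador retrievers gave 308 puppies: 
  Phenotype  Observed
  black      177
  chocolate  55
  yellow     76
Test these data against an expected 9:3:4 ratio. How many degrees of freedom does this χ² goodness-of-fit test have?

A goodness-of-fit test with 3 phenotype classes has df = 3 − 1 = 2.

2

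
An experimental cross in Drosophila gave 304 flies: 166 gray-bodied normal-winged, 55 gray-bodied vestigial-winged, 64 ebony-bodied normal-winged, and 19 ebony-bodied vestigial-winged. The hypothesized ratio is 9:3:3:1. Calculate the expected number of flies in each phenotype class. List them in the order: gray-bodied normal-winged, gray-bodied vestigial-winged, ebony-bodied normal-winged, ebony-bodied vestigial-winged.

171, 57, 57, 19

Expected counts for N = 304 under a 9:3:3:1 ratio (total parts = 16):
  gray-bodied normal-winged: 304 × 9/16 = 171
  gray-bodied vestigial-winged: 304 × 3/16 = 57
  ebony-bodied normal-winged: 304 × 3/16 = 57
  ebony-bodied vestigial-winged: 304 × 1/16 = 19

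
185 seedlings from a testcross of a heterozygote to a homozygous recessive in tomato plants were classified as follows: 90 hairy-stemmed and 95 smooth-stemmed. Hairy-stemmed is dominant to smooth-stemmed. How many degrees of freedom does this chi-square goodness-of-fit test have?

1

A testcross of a heterozygote (Aa × aa) gives a 1:1 phenotypic ratio.
A goodness-of-fit test with 2 phenotype classes has df = 2 − 1 = 1.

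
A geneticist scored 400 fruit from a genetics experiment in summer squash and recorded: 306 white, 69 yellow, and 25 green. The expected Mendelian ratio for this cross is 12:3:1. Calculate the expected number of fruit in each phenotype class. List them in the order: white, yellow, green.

Expected counts for N = 400 under a 12:3:1 ratio (total parts = 16):
  white: 400 × 12/16 = 300
  yellow: 400 × 3/16 = 75
  green: 400 × 1/16 = 25

300, 75, 25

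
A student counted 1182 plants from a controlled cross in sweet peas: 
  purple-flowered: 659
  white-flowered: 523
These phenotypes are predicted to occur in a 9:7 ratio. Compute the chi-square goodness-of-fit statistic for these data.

0.119

Under the 9:7 hypothesis (Σ ratio = 16, N = 1182):
  purple-flowered: 1182 × 9/16 = 664.875
  white-flowered: 1182 × 7/16 = 517.125
χ² = Σ (O − E)² / E
  purple-flowered: (659 − 664.875)² / 664.875 = 0.0519
  white-flowered: (523 − 517.125)² / 517.125 = 0.0667
χ² = 0.0519 + 0.0667 = 0.1186 ≈ 0.119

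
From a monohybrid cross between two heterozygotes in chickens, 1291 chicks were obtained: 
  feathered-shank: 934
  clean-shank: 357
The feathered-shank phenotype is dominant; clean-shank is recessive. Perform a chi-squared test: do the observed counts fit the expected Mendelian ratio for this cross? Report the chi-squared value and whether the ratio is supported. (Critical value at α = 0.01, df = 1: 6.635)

For a monohybrid cross between heterozygotes with complete dominance, the expected phenotypic ratio is 3:1.
Under the 3:1 hypothesis (Σ ratio = 4, N = 1291):
  feathered-shank: 1291 × 3/4 = 968.25
  clean-shank: 1291 × 1/4 = 322.75
χ² = Σ (O − E)² / E
  feathered-shank: (934 − 968.25)² / 968.25 = 1.2115
  clean-shank: (357 − 322.75)² / 322.75 = 3.6346
χ² = 1.2115 + 3.6346 = 4.8461 ≈ 4.846
Degrees of freedom = 2 − 1 = 1; critical value at α = 0.01 is 6.635.
Since 4.846 < 6.635, we fail to reject the null hypothesis — the data are consistent with the 3:1 ratio.

4.846; consistent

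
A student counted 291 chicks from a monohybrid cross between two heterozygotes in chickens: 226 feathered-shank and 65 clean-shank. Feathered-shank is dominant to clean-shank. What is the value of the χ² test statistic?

For a monohybrid cross between heterozygotes with complete dominance, the expected phenotypic ratio is 3:1.
Under the 3:1 hypothesis (Σ ratio = 4, N = 291):
  feathered-shank: 291 × 3/4 = 218.25
  clean-shank: 291 × 1/4 = 72.75
χ² = Σ (O − E)² / E
  feathered-shank: (226 − 218.25)² / 218.25 = 0.2752
  clean-shank: (65 − 72.75)² / 72.75 = 0.8256
χ² = 0.2752 + 0.8256 = 1.1008 ≈ 1.101

1.101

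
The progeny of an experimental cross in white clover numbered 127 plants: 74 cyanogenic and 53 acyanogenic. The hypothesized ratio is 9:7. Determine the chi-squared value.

The 9:7 ratio has 16 parts, so with N = 127 the expected counts are:
  cyanogenic: 127 × 9/16 = 71.4375
  acyanogenic: 127 × 7/16 = 55.5625
χ² = Σ (O − E)² / E
  cyanogenic: (74 − 71.4375)² / 71.4375 = 0.0919
  acyanogenic: (53 − 55.5625)² / 55.5625 = 0.1182
χ² = 0.0919 + 0.1182 = 0.2101 ≈ 0.210

0.210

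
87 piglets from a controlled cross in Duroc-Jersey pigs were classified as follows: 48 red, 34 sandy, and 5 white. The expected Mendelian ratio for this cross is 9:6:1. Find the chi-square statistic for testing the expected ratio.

0.111

Expected counts for N = 87 under a 9:6:1 ratio (total parts = 16):
  red: 87 × 9/16 = 48.9375
  sandy: 87 × 6/16 = 32.625
  white: 87 × 1/16 = 5.4375
χ² = Σ (O − E)² / E
  red: (48 − 48.9375)² / 48.9375 = 0.0180
  sandy: (34 − 32.625)² / 32.625 = 0.0580
  white: (5 − 5.4375)² / 5.4375 = 0.0352
χ² = 0.0180 + 0.0580 + 0.0352 = 0.1112 ≈ 0.111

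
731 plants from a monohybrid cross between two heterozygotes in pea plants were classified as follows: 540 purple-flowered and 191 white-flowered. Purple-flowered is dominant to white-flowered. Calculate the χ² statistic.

0.497

For a monohybrid cross between heterozygotes with complete dominance, the expected phenotypic ratio is 3:1.
Expected counts for N = 731 under a 3:1 ratio (total parts = 4):
  purple-flowered: 731 × 3/4 = 548.25
  white-flowered: 731 × 1/4 = 182.75
χ² = Σ (O − E)² / E
  purple-flowered: (540 − 548.25)² / 548.25 = 0.1241
  white-flowered: (191 − 182.75)² / 182.75 = 0.3724
χ² = 0.1241 + 0.3724 = 0.4965 ≈ 0.497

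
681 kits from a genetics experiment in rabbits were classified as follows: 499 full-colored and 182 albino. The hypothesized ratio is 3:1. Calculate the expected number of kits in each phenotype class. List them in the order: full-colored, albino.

510.75, 170.25

Under the 3:1 hypothesis (Σ ratio = 4, N = 681):
  full-colored: 681 × 3/4 = 510.75
  albino: 681 × 1/4 = 170.25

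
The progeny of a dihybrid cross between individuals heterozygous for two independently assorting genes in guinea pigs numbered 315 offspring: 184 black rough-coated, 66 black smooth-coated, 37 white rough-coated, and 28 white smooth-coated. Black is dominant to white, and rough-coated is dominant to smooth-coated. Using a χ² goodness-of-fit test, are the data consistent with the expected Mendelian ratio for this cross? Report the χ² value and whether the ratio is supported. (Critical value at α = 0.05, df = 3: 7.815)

A dihybrid F₂ with independent assortment and complete dominance at both loci gives a 9:3:3:1 phenotypic ratio.
Under the 9:3:3:1 hypothesis (Σ ratio = 16, N = 315):
  black rough-coated: 315 × 9/16 = 177.1875
  black smooth-coated: 315 × 3/16 = 59.0625
  white rough-coated: 315 × 3/16 = 59.0625
  white smooth-coated: 315 × 1/16 = 19.6875
χ² = Σ (O − E)² / E
  black rough-coated: (184 − 177.1875)² / 177.1875 = 0.2619
  black smooth-coated: (66 − 59.0625)² / 59.0625 = 0.8149
  white rough-coated: (37 − 59.0625)² / 59.0625 = 8.2413
  white smooth-coated: (28 − 19.6875)² / 19.6875 = 3.5097
χ² = 0.2619 + 0.8149 + 8.2413 + 3.5097 = 12.8278 ≈ 12.828
Degrees of freedom = 4 − 1 = 3; critical value at α = 0.05 is 7.815.
Since 12.828 > 7.815, we reject the null hypothesis — the data do not fit the 9:3:3:1 ratio.

12.828; not consistent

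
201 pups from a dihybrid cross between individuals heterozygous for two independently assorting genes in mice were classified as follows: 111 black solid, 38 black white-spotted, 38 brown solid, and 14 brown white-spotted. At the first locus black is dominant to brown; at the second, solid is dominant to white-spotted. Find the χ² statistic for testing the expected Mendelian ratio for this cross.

A dihybrid F₂ with independent assortment and complete dominance at both loci gives a 9:3:3:1 phenotypic ratio.
Under the 9:3:3:1 hypothesis (Σ ratio = 16, N = 201):
  black solid: 201 × 9/16 = 113.0625
  black white-spotted: 201 × 3/16 = 37.6875
  brown solid: 201 × 3/16 = 37.6875
  brown white-spotted: 201 × 1/16 = 12.5625
χ² = Σ (O − E)² / E
  black solid: (111 − 113.0625)² / 113.0625 = 0.0376
  black white-spotted: (38 − 37.6875)² / 37.6875 = 0.0026
  brown solid: (38 − 37.6875)² / 37.6875 = 0.0026
  brown white-spotted: (14 − 12.5625)² / 12.5625 = 0.1645
χ² = 0.0376 + 0.0026 + 0.0026 + 0.1645 = 0.2073 ≈ 0.207

0.207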